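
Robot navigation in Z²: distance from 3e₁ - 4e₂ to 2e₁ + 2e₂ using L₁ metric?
7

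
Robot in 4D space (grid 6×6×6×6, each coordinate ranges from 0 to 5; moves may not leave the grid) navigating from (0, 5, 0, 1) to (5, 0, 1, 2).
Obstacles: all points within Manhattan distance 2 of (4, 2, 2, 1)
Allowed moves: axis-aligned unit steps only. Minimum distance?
12
(one shortest path: (0, 5, 0, 1) → (1, 5, 0, 1) → (2, 5, 0, 1) → (3, 5, 0, 1) → (4, 5, 0, 1) → (5, 5, 0, 1) → (5, 4, 0, 1) → (5, 3, 0, 1) → (5, 2, 0, 1) → (5, 1, 0, 1) → (5, 0, 0, 1) → (5, 0, 1, 1) → (5, 0, 1, 2))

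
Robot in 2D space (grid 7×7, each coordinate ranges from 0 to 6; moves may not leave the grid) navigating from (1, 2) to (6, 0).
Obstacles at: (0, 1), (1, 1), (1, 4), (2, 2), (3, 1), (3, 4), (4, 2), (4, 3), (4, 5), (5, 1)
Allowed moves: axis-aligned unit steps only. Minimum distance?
15
(one shortest path: (1, 2) → (1, 3) → (2, 3) → (2, 4) → (2, 5) → (3, 5) → (3, 6) → (4, 6) → (5, 6) → (6, 6) → (6, 5) → (6, 4) → (6, 3) → (6, 2) → (6, 1) → (6, 0))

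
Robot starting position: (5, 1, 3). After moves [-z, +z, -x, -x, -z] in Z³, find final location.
(3, 1, 2)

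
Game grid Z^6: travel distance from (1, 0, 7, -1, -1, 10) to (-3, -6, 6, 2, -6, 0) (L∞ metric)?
10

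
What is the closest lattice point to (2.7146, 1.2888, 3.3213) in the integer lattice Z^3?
(3, 1, 3)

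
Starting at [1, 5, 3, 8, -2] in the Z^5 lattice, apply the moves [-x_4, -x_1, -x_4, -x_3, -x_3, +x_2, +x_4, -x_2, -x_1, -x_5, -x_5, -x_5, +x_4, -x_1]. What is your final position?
(-2, 5, 1, 8, -5)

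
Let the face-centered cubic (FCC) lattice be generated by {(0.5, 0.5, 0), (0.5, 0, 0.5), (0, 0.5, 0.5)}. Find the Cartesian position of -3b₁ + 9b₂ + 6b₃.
(3, 1.5, 7.5)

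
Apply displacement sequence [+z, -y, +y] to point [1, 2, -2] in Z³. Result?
(1, 2, -1)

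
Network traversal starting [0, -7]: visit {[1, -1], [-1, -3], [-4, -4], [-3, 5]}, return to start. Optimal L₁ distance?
36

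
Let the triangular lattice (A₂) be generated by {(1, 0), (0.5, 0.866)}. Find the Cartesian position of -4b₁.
(-4, 0)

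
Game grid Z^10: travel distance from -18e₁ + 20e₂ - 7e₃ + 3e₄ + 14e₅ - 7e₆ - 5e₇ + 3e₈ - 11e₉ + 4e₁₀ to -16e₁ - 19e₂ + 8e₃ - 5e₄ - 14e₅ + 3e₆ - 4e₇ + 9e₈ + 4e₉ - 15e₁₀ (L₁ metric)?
143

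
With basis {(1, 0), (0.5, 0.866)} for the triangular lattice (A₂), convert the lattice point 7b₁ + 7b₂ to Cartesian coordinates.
(10.5, 6.062)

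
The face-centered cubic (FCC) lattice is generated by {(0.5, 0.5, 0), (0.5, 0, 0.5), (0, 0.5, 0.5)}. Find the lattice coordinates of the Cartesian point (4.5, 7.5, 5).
7b₁ + 2b₂ + 8b₃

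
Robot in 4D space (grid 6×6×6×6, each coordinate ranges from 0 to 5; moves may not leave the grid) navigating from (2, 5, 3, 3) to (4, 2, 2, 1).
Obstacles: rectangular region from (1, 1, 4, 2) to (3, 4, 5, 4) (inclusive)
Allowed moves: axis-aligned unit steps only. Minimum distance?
8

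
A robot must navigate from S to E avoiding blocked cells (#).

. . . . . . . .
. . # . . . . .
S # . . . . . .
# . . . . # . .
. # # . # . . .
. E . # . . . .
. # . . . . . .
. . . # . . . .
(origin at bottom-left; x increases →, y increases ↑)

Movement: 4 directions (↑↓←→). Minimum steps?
20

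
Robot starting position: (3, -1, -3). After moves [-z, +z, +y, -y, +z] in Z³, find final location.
(3, -1, -2)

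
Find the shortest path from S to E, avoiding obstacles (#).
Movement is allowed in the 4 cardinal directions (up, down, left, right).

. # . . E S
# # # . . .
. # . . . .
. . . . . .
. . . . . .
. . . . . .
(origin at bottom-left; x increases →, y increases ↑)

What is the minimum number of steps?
1
(one shortest path: (5, 5) → (4, 5))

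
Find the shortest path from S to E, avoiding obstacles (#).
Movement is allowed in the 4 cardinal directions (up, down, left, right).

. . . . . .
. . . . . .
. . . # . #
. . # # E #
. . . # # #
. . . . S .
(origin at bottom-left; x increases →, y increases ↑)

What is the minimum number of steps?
12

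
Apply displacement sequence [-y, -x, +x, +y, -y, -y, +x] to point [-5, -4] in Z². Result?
(-4, -6)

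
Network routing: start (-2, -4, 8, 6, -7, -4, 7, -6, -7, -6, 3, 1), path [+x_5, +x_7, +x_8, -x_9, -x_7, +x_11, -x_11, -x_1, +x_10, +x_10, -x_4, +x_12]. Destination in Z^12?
(-3, -4, 8, 5, -6, -4, 7, -5, -8, -4, 3, 2)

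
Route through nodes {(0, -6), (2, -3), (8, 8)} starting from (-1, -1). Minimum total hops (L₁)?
28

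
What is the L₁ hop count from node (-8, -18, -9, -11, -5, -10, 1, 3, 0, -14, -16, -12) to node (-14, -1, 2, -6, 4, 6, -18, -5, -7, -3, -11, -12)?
114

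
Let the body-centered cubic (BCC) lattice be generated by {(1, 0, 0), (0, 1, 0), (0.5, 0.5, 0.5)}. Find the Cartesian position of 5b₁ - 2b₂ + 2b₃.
(6, -1, 1)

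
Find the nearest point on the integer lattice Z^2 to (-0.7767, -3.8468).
(-1, -4)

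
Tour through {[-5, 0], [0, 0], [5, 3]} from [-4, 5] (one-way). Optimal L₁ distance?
19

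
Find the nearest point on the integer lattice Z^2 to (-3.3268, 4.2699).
(-3, 4)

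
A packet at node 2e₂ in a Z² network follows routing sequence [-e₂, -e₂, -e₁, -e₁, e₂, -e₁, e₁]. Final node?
(-2, 1)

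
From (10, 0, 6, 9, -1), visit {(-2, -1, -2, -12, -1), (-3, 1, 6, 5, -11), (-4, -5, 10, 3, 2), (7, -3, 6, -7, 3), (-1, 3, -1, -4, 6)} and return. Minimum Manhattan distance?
162
(one optimal route: (10, 0, 6, 9, -1) → (-3, 1, 6, 5, -11) → (-4, -5, 10, 3, 2) → (-1, 3, -1, -4, 6) → (-2, -1, -2, -12, -1) → (7, -3, 6, -7, 3) → (10, 0, 6, 9, -1))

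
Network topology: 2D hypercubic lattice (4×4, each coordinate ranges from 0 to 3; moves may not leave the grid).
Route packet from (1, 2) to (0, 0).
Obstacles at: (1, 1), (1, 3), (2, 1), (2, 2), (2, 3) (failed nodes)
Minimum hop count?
3
(one shortest path: (1, 2) → (0, 2) → (0, 1) → (0, 0))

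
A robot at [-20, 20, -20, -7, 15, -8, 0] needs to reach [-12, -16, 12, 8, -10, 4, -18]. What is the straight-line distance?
60.8441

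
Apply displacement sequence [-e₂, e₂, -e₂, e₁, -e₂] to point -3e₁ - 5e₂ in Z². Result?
(-2, -7)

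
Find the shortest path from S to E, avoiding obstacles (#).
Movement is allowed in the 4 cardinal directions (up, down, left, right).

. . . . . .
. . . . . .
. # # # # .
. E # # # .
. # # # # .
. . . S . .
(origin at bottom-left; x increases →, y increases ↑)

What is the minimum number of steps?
6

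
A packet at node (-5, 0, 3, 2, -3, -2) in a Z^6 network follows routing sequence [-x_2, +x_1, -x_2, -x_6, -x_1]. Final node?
(-5, -2, 3, 2, -3, -3)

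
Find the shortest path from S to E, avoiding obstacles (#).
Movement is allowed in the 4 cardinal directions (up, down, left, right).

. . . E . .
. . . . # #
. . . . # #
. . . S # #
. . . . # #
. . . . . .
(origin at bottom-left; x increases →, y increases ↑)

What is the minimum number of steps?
3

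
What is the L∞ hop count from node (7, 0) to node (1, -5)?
6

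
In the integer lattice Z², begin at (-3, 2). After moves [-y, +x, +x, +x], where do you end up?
(0, 1)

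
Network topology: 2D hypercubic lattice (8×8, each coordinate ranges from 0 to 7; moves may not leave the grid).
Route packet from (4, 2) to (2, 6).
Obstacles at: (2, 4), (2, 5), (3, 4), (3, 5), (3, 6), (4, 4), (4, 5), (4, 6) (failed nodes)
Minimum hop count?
8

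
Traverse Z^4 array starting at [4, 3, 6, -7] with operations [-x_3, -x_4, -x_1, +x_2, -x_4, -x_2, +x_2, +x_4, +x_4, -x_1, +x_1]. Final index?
(3, 4, 5, -7)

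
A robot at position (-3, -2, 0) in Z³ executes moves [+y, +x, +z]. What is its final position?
(-2, -1, 1)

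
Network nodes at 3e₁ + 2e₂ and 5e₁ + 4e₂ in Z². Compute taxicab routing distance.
4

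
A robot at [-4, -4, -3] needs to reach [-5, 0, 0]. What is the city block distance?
8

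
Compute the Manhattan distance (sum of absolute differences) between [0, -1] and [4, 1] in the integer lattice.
6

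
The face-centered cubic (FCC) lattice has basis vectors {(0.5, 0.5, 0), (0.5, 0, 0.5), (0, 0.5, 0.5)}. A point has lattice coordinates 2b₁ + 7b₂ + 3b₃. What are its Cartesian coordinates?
(4.5, 2.5, 5)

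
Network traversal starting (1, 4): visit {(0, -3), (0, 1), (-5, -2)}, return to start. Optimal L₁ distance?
26
(one optimal route: (1, 4) → (0, -3) → (-5, -2) → (0, 1) → (1, 4))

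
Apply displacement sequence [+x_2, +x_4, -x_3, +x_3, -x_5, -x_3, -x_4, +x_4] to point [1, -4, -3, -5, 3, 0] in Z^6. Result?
(1, -3, -4, -4, 2, 0)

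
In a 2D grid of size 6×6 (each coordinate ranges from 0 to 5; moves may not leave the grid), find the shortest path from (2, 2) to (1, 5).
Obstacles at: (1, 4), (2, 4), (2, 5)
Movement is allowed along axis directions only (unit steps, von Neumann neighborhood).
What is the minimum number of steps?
6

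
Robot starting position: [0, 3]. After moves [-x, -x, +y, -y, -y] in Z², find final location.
(-2, 2)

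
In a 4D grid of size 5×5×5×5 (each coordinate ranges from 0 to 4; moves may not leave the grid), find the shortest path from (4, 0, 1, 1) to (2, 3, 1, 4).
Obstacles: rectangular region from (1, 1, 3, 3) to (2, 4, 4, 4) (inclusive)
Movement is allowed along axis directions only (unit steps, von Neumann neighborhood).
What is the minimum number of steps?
8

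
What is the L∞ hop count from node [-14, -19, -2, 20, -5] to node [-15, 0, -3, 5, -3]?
19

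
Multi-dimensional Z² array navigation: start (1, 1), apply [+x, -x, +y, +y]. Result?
(1, 3)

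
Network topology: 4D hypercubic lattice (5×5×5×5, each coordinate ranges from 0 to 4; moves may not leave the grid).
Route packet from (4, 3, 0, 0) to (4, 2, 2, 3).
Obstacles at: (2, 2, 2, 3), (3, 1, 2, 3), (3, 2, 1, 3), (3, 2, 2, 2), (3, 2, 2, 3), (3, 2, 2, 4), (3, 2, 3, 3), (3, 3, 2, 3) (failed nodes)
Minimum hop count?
6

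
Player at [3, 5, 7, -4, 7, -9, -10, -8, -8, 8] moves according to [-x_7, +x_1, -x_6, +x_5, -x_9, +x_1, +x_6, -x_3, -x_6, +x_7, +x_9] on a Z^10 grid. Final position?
(5, 5, 6, -4, 8, -10, -10, -8, -8, 8)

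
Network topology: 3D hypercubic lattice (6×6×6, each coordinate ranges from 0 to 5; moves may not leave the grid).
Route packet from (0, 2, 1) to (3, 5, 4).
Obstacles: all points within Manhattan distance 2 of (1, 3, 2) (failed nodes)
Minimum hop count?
11
(one shortest path: (0, 2, 1) → (0, 1, 1) → (1, 1, 1) → (2, 1, 1) → (3, 1, 1) → (3, 2, 1) → (3, 3, 1) → (3, 4, 1) → (3, 5, 1) → (3, 5, 2) → (3, 5, 3) → (3, 5, 4))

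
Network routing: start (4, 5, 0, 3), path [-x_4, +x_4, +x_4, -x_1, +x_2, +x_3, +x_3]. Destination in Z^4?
(3, 6, 2, 4)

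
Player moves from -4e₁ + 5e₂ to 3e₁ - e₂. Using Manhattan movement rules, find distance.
13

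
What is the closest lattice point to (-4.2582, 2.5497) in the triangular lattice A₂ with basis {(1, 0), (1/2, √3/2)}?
(-4.5, 2.598)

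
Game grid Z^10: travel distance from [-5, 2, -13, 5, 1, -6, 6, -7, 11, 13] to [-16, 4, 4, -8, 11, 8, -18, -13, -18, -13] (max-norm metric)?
29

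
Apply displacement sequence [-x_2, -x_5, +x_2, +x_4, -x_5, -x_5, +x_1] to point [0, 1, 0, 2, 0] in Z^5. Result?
(1, 1, 0, 3, -3)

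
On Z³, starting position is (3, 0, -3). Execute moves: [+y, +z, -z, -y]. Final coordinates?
(3, 0, -3)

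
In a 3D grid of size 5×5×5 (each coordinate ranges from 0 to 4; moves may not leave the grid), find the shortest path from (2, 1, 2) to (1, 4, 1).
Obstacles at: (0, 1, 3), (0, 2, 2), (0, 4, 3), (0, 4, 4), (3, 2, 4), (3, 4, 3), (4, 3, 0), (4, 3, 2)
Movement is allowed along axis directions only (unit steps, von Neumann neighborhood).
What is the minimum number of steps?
5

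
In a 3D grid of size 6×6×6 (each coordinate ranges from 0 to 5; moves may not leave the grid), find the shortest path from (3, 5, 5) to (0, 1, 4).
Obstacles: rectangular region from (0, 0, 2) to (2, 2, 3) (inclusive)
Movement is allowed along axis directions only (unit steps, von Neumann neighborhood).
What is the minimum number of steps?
8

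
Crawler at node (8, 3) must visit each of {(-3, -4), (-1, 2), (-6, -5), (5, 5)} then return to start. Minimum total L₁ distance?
48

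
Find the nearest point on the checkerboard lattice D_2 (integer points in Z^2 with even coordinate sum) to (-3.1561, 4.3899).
(-3, 5)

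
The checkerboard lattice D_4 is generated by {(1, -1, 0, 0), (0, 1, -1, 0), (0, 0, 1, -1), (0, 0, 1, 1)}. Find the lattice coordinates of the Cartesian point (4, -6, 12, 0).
4b₁ - 2b₂ + 5b₃ + 5b₄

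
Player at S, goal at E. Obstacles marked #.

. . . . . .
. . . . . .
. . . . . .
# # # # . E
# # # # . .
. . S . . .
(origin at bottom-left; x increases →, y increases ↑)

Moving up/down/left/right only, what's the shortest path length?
5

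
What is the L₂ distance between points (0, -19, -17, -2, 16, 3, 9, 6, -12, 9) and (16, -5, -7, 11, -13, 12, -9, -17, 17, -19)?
64.195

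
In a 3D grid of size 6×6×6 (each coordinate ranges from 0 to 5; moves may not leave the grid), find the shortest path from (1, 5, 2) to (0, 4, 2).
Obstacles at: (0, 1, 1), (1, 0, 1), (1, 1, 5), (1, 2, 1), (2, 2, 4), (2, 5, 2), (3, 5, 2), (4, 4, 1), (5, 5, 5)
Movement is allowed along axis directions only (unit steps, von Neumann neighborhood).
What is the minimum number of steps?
2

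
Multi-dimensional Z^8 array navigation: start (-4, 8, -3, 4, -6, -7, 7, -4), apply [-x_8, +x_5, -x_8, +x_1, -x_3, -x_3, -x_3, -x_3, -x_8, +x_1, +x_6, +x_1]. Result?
(-1, 8, -7, 4, -5, -6, 7, -7)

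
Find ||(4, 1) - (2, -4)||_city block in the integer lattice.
7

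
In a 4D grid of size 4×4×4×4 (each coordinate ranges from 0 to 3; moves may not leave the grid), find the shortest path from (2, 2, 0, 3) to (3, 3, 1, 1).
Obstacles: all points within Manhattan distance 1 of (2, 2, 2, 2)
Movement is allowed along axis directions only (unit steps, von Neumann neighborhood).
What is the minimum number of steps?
5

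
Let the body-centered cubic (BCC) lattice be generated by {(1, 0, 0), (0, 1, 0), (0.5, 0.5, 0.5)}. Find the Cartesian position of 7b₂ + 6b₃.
(3, 10, 3)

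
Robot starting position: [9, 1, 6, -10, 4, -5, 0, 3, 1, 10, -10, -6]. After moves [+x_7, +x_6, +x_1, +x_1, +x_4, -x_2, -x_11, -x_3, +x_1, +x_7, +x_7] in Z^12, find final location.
(12, 0, 5, -9, 4, -4, 3, 3, 1, 10, -11, -6)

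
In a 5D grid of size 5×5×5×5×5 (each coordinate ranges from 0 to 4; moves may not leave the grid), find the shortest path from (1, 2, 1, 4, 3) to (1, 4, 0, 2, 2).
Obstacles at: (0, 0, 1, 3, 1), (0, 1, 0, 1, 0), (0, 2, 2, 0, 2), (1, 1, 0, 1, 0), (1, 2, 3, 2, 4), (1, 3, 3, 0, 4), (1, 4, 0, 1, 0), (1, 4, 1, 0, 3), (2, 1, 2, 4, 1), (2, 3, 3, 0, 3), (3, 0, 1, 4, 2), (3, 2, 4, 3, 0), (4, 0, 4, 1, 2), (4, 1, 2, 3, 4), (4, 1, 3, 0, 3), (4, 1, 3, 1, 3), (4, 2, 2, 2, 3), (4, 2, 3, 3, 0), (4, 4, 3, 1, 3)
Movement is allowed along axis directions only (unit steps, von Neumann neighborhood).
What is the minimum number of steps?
6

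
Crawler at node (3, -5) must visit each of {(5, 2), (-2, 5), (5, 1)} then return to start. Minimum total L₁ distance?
34
(one optimal route: (3, -5) → (-2, 5) → (5, 2) → (5, 1) → (3, -5))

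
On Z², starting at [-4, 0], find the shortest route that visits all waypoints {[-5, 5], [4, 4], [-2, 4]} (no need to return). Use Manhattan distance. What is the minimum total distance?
16
(one optimal route: (-4, 0) → (-5, 5) → (-2, 4) → (4, 4))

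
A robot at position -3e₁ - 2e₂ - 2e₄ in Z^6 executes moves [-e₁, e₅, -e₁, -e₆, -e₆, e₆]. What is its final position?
(-5, -2, 0, -2, 1, -1)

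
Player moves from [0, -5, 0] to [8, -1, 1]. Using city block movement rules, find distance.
13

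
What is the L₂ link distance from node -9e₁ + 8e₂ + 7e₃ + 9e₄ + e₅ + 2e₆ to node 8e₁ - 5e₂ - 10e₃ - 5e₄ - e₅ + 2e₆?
30.7734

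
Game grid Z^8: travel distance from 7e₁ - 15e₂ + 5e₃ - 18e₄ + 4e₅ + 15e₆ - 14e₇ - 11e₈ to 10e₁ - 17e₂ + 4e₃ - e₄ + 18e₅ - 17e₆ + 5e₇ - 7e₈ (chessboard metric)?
32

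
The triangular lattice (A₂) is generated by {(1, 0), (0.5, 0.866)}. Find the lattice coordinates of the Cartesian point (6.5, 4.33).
4b₁ + 5b₂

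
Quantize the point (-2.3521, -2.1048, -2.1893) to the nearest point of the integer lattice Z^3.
(-2, -2, -2)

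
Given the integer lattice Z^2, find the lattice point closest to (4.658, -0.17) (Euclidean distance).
(5, 0)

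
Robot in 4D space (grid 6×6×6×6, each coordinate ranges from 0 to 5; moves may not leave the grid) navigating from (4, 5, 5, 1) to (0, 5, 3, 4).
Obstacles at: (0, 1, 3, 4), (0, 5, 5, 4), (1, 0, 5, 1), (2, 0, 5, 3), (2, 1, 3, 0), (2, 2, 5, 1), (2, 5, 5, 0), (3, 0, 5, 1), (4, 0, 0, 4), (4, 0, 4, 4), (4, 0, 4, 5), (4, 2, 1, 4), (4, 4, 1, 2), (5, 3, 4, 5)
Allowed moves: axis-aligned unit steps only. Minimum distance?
9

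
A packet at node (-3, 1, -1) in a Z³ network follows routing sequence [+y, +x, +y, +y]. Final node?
(-2, 4, -1)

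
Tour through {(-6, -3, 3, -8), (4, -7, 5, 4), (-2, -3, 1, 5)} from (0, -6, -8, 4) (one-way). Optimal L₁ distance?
52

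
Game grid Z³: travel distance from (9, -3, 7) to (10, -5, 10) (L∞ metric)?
3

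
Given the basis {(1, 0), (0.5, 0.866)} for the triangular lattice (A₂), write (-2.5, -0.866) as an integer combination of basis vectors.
-2b₁ - b₂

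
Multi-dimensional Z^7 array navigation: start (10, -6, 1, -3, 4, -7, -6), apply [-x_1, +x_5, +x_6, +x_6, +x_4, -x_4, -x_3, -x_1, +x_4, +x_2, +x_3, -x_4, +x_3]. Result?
(8, -5, 2, -3, 5, -5, -6)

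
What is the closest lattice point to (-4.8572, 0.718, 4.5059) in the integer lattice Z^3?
(-5, 1, 5)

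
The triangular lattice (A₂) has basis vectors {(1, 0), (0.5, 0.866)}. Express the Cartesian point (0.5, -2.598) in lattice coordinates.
2b₁ - 3b₂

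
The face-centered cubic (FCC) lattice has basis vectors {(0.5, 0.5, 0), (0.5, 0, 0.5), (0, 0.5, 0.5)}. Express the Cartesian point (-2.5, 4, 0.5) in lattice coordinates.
b₁ - 6b₂ + 7b₃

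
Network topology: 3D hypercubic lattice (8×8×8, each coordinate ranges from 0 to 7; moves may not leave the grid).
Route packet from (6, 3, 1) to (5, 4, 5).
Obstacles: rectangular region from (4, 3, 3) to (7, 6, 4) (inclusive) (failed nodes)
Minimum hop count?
8
(one shortest path: (6, 3, 1) → (5, 3, 1) → (5, 2, 1) → (5, 2, 2) → (5, 2, 3) → (5, 2, 4) → (5, 2, 5) → (5, 3, 5) → (5, 4, 5))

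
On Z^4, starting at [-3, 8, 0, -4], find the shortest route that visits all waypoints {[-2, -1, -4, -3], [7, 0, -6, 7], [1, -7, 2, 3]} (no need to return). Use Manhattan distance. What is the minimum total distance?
61
(one optimal route: (-3, 8, 0, -4) → (-2, -1, -4, -3) → (1, -7, 2, 3) → (7, 0, -6, 7))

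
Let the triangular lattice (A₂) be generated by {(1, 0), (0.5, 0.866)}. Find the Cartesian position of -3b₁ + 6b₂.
(0, 5.196)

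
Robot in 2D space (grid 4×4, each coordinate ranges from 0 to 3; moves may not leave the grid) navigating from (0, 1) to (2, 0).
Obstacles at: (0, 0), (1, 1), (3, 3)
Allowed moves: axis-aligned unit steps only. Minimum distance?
5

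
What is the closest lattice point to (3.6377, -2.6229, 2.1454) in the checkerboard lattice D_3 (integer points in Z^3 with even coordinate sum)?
(4, -2, 2)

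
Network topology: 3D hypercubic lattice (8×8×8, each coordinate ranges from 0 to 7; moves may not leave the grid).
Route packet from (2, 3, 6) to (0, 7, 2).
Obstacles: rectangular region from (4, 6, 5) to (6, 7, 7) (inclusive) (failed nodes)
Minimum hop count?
10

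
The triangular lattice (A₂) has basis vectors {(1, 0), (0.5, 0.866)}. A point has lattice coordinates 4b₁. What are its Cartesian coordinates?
(4, 0)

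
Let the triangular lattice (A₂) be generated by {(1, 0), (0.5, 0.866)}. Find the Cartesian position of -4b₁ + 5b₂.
(-1.5, 4.33)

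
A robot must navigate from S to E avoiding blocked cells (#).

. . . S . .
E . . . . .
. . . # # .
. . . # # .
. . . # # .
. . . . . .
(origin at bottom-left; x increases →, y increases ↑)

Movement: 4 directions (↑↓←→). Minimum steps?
4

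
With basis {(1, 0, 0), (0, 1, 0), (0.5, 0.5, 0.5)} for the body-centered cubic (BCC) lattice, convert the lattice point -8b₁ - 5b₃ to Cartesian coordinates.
(-10.5, -2.5, -2.5)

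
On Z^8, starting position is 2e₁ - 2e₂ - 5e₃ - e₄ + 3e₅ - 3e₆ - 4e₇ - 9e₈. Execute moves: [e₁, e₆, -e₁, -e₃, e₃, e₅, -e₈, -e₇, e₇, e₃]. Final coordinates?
(2, -2, -4, -1, 4, -2, -4, -10)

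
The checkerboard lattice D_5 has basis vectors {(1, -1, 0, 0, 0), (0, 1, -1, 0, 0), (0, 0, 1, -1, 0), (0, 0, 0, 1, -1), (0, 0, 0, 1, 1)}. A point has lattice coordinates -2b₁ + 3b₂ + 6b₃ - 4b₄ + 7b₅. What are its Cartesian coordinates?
(-2, 5, 3, -3, 11)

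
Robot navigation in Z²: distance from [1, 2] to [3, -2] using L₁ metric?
6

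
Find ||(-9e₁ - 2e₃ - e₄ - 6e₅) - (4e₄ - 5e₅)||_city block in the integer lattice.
17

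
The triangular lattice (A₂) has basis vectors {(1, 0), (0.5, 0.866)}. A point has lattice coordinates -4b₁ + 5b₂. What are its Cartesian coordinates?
(-1.5, 4.33)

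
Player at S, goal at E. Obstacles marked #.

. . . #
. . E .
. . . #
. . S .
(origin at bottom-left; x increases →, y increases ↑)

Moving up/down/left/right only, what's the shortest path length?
2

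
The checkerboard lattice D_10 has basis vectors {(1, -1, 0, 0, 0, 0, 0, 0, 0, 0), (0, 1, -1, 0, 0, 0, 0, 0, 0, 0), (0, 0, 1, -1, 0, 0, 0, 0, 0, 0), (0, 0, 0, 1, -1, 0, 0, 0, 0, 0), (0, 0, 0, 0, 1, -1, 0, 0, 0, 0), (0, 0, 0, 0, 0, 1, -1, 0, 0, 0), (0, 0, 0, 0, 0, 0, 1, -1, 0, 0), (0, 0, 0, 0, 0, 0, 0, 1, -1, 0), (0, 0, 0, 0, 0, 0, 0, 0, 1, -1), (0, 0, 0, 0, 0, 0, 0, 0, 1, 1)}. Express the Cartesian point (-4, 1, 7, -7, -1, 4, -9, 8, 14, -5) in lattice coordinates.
-4b₁ - 3b₂ + 4b₃ - 3b₄ - 4b₅ - 9b₇ - b₈ + 9b₉ + 4b₁₀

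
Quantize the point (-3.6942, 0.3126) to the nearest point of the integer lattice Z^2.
(-4, 0)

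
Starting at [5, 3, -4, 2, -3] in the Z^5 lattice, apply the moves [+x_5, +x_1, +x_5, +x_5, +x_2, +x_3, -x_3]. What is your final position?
(6, 4, -4, 2, 0)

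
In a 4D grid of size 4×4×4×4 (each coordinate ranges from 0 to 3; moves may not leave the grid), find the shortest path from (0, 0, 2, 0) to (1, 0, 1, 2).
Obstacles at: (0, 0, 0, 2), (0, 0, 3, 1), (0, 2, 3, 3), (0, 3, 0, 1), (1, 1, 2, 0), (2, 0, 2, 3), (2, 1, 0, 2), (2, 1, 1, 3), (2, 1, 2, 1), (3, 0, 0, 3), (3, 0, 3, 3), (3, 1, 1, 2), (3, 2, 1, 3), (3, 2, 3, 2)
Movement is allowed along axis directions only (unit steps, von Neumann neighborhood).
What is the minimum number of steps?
4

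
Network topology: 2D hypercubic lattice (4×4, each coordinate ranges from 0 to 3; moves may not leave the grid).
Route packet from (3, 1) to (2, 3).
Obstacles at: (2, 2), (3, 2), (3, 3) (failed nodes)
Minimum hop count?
5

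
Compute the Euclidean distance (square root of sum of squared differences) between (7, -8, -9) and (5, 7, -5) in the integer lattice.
15.6525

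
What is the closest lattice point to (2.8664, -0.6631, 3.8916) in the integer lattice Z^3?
(3, -1, 4)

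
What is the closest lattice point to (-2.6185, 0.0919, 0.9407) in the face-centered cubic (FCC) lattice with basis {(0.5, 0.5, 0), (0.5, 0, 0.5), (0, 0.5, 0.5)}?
(-3, 0, 1)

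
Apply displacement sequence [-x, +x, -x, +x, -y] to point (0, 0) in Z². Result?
(0, -1)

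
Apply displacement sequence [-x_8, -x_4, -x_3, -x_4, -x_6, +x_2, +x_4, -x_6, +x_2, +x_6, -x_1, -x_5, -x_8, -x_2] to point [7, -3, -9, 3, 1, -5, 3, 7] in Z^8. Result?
(6, -2, -10, 2, 0, -6, 3, 5)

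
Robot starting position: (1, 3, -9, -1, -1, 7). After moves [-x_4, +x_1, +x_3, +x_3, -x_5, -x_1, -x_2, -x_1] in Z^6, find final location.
(0, 2, -7, -2, -2, 7)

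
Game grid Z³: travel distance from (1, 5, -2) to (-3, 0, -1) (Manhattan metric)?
10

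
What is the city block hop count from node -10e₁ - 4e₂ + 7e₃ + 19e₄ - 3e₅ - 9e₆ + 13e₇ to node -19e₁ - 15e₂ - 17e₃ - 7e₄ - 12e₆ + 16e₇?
79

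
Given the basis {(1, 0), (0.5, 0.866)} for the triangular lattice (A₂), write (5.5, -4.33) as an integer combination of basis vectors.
8b₁ - 5b₂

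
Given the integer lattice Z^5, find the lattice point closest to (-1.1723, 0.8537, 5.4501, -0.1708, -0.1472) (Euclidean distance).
(-1, 1, 5, 0, 0)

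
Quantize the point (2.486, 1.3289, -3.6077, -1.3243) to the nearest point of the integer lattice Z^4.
(2, 1, -4, -1)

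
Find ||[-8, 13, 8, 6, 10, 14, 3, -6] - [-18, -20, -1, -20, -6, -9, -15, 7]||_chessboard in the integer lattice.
33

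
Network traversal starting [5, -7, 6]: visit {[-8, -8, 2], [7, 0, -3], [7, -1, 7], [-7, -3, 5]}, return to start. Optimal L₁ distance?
72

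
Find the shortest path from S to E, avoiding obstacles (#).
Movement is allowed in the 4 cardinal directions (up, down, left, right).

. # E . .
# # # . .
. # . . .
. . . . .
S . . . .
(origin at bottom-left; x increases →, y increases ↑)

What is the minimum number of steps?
8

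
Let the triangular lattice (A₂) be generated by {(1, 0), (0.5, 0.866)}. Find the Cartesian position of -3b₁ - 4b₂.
(-5, -3.464)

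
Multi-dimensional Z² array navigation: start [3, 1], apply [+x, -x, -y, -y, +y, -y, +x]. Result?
(4, -1)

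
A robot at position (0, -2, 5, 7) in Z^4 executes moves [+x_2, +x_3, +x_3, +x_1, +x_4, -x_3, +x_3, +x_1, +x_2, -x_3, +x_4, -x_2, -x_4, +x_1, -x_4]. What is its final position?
(3, -1, 6, 7)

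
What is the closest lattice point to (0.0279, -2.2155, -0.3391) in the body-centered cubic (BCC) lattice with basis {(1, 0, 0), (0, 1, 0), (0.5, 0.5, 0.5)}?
(0, -2, 0)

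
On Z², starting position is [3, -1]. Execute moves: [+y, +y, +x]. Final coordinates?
(4, 1)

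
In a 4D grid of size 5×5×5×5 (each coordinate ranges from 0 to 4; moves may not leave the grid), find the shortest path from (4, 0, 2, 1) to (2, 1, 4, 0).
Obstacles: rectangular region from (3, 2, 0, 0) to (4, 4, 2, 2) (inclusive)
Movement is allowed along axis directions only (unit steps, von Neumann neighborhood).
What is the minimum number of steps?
6
(one shortest path: (4, 0, 2, 1) → (3, 0, 2, 1) → (2, 0, 2, 1) → (2, 1, 2, 1) → (2, 1, 3, 1) → (2, 1, 4, 1) → (2, 1, 4, 0))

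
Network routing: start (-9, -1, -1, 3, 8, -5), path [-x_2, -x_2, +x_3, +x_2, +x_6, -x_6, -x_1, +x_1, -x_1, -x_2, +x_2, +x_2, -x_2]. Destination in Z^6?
(-10, -2, 0, 3, 8, -5)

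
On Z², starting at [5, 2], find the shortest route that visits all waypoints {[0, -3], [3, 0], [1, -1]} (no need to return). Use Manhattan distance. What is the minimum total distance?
10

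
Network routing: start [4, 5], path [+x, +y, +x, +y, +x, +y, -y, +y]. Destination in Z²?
(7, 8)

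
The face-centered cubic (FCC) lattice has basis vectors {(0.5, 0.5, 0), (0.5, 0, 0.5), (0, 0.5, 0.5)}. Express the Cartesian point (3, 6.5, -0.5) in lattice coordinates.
10b₁ - 4b₂ + 3b₃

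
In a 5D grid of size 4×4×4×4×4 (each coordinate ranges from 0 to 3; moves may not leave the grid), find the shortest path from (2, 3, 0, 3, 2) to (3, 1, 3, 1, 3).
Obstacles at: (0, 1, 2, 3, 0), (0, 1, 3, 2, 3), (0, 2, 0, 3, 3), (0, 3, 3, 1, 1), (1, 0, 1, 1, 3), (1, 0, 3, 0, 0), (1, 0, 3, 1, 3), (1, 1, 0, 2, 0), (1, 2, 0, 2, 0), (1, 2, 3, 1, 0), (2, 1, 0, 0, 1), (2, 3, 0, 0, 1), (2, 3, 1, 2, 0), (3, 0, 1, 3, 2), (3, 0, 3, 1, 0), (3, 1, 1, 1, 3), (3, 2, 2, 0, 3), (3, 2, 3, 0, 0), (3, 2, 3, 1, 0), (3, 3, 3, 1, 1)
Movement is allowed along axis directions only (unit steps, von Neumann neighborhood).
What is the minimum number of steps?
9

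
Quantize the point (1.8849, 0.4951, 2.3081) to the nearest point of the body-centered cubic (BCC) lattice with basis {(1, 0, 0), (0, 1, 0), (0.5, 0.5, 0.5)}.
(1.5, 0.5, 2.5)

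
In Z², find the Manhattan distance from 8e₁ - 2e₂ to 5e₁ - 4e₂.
5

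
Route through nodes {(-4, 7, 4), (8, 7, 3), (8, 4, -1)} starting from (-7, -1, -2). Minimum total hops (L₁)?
37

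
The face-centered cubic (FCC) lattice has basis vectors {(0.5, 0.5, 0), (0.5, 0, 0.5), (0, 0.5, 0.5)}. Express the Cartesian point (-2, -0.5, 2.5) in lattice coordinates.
-5b₁ + b₂ + 4b₃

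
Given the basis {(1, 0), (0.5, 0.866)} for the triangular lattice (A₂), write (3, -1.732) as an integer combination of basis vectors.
4b₁ - 2b₂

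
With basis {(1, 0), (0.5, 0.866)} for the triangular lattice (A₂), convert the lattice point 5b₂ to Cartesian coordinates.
(2.5, 4.33)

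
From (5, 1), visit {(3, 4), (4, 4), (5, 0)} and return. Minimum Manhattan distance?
12
(one optimal route: (5, 1) → (3, 4) → (4, 4) → (5, 0) → (5, 1))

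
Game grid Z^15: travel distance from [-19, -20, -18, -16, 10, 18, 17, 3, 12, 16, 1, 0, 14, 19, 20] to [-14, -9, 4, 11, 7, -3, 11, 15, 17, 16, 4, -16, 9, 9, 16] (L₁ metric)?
150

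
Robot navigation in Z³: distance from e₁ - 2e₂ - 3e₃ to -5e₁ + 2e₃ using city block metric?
13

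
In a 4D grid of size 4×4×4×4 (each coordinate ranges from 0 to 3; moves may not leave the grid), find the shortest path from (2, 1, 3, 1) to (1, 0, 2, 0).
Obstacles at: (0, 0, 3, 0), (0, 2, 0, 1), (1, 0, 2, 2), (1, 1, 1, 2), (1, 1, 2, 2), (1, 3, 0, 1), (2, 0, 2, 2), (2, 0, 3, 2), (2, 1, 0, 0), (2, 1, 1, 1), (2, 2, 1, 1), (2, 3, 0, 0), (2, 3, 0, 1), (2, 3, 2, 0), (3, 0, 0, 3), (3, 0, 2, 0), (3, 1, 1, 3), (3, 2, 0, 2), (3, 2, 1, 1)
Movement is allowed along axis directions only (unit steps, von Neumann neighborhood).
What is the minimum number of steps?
4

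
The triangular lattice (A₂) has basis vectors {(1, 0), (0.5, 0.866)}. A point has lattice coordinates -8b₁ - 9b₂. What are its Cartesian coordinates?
(-12.5, -7.794)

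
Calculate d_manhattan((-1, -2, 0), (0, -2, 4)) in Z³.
5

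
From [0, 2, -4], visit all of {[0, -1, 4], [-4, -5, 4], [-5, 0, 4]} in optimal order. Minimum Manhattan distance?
23
(one optimal route: (0, 2, -4) → (0, -1, 4) → (-5, 0, 4) → (-4, -5, 4))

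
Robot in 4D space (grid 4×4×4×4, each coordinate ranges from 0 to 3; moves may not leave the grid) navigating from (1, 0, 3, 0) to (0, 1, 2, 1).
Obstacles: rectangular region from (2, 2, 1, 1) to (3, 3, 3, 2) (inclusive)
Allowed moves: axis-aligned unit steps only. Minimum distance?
4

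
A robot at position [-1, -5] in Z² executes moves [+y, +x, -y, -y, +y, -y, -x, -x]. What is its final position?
(-2, -6)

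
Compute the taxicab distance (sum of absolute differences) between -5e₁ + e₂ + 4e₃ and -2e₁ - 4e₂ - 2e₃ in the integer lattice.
14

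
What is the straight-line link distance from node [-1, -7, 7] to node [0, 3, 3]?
10.8167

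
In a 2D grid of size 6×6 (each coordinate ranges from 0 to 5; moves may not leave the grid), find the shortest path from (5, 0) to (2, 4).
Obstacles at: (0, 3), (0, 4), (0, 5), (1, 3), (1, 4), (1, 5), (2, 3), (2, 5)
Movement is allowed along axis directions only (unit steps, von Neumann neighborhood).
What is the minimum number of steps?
7
(one shortest path: (5, 0) → (4, 0) → (3, 0) → (3, 1) → (3, 2) → (3, 3) → (3, 4) → (2, 4))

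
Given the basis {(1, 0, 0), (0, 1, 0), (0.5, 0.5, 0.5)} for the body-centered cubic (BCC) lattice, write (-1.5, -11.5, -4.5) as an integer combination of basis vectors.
3b₁ - 7b₂ - 9b₃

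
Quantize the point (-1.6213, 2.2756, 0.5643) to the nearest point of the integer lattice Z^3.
(-2, 2, 1)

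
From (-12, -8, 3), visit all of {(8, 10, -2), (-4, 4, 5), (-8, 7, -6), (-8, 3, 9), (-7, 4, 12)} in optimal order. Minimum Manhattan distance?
77
(one optimal route: (-12, -8, 3) → (-8, 3, 9) → (-7, 4, 12) → (-4, 4, 5) → (-8, 7, -6) → (8, 10, -2))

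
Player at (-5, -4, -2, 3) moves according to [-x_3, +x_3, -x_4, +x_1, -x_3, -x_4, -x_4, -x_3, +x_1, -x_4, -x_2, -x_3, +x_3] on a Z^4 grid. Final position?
(-3, -5, -4, -1)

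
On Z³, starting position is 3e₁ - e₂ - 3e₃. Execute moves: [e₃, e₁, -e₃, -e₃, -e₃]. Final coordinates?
(4, -1, -5)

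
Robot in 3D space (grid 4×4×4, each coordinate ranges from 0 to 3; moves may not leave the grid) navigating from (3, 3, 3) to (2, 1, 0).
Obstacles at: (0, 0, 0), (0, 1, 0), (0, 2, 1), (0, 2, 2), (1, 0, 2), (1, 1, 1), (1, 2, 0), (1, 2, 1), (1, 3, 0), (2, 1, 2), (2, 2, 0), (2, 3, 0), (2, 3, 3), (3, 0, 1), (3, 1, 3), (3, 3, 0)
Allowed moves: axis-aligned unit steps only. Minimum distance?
6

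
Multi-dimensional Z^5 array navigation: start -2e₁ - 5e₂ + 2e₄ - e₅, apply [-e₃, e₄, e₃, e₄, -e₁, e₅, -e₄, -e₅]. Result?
(-3, -5, 0, 3, -1)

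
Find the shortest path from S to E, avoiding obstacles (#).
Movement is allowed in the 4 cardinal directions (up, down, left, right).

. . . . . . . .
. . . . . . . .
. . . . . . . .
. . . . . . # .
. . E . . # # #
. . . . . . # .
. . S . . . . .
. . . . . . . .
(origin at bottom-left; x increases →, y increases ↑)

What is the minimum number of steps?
2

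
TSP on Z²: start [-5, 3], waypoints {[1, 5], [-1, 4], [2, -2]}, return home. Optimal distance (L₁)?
28
(one optimal route: (-5, 3) → (-1, 4) → (1, 5) → (2, -2) → (-5, 3))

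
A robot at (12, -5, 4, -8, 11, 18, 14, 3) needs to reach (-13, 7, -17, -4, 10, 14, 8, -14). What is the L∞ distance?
25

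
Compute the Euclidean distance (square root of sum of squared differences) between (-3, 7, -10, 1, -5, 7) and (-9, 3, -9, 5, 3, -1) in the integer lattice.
14.0357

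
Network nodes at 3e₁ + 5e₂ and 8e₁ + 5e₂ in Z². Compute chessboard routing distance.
5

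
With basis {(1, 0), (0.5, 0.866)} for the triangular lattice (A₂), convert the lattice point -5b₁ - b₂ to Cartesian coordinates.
(-5.5, -0.866)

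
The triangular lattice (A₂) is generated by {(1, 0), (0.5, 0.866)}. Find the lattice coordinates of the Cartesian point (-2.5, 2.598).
-4b₁ + 3b₂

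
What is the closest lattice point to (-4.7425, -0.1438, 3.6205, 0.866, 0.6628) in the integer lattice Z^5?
(-5, 0, 4, 1, 1)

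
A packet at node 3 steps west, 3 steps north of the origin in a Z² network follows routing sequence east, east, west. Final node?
(-2, 3)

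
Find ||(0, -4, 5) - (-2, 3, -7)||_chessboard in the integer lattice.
12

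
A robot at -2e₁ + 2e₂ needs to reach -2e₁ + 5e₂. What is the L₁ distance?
3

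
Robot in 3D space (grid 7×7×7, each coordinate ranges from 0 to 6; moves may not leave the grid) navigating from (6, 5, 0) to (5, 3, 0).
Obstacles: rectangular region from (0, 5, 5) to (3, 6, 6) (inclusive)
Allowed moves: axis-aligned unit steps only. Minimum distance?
3
(one shortest path: (6, 5, 0) → (5, 5, 0) → (5, 4, 0) → (5, 3, 0))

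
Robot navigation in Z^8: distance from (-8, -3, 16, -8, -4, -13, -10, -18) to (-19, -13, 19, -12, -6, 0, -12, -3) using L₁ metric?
60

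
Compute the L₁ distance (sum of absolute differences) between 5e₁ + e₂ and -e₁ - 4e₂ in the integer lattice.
11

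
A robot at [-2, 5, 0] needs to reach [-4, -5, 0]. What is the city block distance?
12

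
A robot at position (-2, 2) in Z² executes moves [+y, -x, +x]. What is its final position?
(-2, 3)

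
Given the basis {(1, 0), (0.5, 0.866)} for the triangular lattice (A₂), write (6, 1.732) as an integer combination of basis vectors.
5b₁ + 2b₂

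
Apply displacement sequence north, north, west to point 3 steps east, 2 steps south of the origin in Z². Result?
(2, 0)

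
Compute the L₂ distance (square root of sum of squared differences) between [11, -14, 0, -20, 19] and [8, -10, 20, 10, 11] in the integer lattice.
37.2693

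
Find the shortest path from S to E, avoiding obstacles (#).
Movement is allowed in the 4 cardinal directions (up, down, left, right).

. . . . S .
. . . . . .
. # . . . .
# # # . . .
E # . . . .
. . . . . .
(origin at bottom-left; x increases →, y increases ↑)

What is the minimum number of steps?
10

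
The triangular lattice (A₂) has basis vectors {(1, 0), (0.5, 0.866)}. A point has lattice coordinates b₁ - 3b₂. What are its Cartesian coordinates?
(-0.5, -2.598)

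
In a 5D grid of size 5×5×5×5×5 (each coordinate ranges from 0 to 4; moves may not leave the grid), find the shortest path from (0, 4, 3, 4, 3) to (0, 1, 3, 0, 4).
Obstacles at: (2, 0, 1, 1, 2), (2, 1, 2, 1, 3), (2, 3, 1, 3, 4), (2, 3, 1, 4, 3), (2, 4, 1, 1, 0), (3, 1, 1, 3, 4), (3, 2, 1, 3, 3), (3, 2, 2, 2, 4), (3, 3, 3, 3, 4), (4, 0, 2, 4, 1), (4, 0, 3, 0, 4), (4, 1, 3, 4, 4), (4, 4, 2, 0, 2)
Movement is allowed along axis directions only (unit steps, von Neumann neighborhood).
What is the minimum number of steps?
8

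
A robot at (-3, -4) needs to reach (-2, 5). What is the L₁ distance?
10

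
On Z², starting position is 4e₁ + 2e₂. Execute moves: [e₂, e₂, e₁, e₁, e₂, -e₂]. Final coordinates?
(6, 4)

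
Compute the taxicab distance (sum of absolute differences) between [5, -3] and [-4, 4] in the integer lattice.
16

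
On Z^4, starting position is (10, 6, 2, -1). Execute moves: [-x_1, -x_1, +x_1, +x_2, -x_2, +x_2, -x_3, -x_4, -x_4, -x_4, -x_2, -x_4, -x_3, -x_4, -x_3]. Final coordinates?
(9, 6, -1, -6)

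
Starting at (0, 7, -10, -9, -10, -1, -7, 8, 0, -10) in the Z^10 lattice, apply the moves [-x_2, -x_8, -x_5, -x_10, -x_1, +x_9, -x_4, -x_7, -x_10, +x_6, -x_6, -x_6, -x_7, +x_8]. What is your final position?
(-1, 6, -10, -10, -11, -2, -9, 8, 1, -12)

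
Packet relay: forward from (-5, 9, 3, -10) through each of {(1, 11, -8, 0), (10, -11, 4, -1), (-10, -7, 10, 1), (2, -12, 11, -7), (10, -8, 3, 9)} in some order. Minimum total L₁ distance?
139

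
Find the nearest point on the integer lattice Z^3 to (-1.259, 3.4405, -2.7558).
(-1, 3, -3)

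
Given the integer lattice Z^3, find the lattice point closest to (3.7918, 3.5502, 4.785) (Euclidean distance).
(4, 4, 5)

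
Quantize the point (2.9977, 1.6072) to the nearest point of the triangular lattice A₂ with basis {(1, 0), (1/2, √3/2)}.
(3, 1.732)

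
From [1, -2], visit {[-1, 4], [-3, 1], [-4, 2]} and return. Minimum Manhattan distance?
22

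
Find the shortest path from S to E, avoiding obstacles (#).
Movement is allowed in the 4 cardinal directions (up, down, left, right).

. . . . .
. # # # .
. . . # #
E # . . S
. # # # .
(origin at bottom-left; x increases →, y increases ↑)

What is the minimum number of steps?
6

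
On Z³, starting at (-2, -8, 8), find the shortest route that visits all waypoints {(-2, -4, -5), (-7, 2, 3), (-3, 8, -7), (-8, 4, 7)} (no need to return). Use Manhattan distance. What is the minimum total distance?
59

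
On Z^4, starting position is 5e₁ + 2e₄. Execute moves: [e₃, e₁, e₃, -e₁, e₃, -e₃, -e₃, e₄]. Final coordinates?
(5, 0, 1, 3)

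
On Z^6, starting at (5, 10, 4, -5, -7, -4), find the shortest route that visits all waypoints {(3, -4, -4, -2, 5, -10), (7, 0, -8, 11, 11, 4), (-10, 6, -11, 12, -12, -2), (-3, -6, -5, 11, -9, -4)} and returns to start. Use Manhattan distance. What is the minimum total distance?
226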